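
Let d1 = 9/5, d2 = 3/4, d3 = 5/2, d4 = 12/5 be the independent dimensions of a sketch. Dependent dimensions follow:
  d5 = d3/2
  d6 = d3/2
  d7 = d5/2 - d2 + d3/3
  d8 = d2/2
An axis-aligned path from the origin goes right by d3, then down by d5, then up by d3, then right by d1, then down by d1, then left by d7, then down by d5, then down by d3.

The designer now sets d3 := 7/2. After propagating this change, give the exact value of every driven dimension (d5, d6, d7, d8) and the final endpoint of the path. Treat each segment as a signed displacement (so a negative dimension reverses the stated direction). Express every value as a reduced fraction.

d5 = 7/4
d6 = 7/4
d7 = 31/24
d8 = 3/8
endpoint = (481/120, -53/10)

Apply edit: d3 := 7/2
  d5 = d3/2 = 7/4
  d6 = d3/2 = 7/4
  d7 = d5/2 - d2 + d3/3 = 31/24
  d8 = d2/2 = 3/8
Walk from origin (0, 0):
  seg 1: right by d3 = 7/2 → (7/2, 0)
  seg 2: down by d5 = 7/4 → (7/2, -7/4)
  seg 3: up by d3 = 7/2 → (7/2, 7/4)
  seg 4: right by d1 = 9/5 → (53/10, 7/4)
  seg 5: down by d1 = 9/5 → (53/10, -1/20)
  seg 6: left by d7 = 31/24 → (481/120, -1/20)
  seg 7: down by d5 = 7/4 → (481/120, -9/5)
  seg 8: down by d3 = 7/2 → (481/120, -53/10)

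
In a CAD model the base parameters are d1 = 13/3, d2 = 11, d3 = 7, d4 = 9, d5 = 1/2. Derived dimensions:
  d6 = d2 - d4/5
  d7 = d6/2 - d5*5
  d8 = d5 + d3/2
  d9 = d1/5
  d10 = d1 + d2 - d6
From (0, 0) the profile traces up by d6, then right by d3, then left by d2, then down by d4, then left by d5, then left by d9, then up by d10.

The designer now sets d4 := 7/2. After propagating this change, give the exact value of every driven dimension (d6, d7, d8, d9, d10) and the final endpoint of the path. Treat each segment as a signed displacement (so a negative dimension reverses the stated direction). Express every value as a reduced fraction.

d6 = 103/10
d7 = 53/20
d8 = 4
d9 = 13/15
d10 = 151/30
endpoint = (-161/30, 71/6)

Apply edit: d4 := 7/2
  d6 = d2 - d4/5 = 103/10
  d7 = d6/2 - d5*5 = 53/20
  d8 = d5 + d3/2 = 4
  d9 = d1/5 = 13/15
  d10 = d1 + d2 - d6 = 151/30
Walk from origin (0, 0):
  seg 1: up by d6 = 103/10 → (0, 103/10)
  seg 2: right by d3 = 7 → (7, 103/10)
  seg 3: left by d2 = 11 → (-4, 103/10)
  seg 4: down by d4 = 7/2 → (-4, 34/5)
  seg 5: left by d5 = 1/2 → (-9/2, 34/5)
  seg 6: left by d9 = 13/15 → (-161/30, 34/5)
  seg 7: up by d10 = 151/30 → (-161/30, 71/6)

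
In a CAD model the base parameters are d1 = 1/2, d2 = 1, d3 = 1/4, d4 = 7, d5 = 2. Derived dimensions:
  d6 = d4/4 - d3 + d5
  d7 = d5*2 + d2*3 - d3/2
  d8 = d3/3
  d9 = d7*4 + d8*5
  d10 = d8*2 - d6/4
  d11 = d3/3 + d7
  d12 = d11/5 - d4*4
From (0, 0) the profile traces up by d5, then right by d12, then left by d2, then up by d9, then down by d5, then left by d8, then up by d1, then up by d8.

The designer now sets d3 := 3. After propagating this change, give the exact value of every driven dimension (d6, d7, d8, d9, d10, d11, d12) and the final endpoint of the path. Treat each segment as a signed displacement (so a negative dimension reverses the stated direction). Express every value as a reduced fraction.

Apply edit: d3 := 3
  d6 = d4/4 - d3 + d5 = 3/4
  d7 = d5*2 + d2*3 - d3/2 = 11/2
  d8 = d3/3 = 1
  d9 = d7*4 + d8*5 = 27
  d10 = d8*2 - d6/4 = 29/16
  d11 = d3/3 + d7 = 13/2
  d12 = d11/5 - d4*4 = -267/10
Walk from origin (0, 0):
  seg 1: up by d5 = 2 → (0, 2)
  seg 2: right by d12 = -267/10 → (-267/10, 2)
  seg 3: left by d2 = 1 → (-277/10, 2)
  seg 4: up by d9 = 27 → (-277/10, 29)
  seg 5: down by d5 = 2 → (-277/10, 27)
  seg 6: left by d8 = 1 → (-287/10, 27)
  seg 7: up by d1 = 1/2 → (-287/10, 55/2)
  seg 8: up by d8 = 1 → (-287/10, 57/2)

d6 = 3/4
d7 = 11/2
d8 = 1
d9 = 27
d10 = 29/16
d11 = 13/2
d12 = -267/10
endpoint = (-287/10, 57/2)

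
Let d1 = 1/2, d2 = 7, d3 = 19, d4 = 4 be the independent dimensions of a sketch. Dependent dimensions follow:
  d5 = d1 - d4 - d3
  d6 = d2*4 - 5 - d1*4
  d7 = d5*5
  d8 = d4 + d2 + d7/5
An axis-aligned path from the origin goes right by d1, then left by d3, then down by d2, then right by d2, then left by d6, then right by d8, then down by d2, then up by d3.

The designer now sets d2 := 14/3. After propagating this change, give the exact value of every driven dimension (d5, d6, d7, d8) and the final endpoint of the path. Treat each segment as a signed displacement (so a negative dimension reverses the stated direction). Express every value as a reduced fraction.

d5 = -45/2
d6 = 35/3
d7 = -225/2
d8 = -83/6
endpoint = (-118/3, 29/3)

Apply edit: d2 := 14/3
  d5 = d1 - d4 - d3 = -45/2
  d6 = d2*4 - 5 - d1*4 = 35/3
  d7 = d5*5 = -225/2
  d8 = d4 + d2 + d7/5 = -83/6
Walk from origin (0, 0):
  seg 1: right by d1 = 1/2 → (1/2, 0)
  seg 2: left by d3 = 19 → (-37/2, 0)
  seg 3: down by d2 = 14/3 → (-37/2, -14/3)
  seg 4: right by d2 = 14/3 → (-83/6, -14/3)
  seg 5: left by d6 = 35/3 → (-51/2, -14/3)
  seg 6: right by d8 = -83/6 → (-118/3, -14/3)
  seg 7: down by d2 = 14/3 → (-118/3, -28/3)
  seg 8: up by d3 = 19 → (-118/3, 29/3)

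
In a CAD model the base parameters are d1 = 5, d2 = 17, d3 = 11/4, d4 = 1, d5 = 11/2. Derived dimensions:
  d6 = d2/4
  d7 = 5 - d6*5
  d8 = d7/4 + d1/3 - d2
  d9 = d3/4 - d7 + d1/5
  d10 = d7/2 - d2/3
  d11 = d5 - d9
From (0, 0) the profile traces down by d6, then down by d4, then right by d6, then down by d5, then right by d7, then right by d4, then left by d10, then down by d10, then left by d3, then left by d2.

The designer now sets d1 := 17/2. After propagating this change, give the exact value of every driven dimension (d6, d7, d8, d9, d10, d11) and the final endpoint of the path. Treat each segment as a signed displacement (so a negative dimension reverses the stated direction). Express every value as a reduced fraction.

d6 = 17/4
d7 = -65/4
d8 = -875/48
d9 = 1491/80
d10 = -331/24
d11 = -1051/80
endpoint = (-407/24, 73/24)

Apply edit: d1 := 17/2
  d6 = d2/4 = 17/4
  d7 = 5 - d6*5 = -65/4
  d8 = d7/4 + d1/3 - d2 = -875/48
  d9 = d3/4 - d7 + d1/5 = 1491/80
  d10 = d7/2 - d2/3 = -331/24
  d11 = d5 - d9 = -1051/80
Walk from origin (0, 0):
  seg 1: down by d6 = 17/4 → (0, -17/4)
  seg 2: down by d4 = 1 → (0, -21/4)
  seg 3: right by d6 = 17/4 → (17/4, -21/4)
  seg 4: down by d5 = 11/2 → (17/4, -43/4)
  seg 5: right by d7 = -65/4 → (-12, -43/4)
  seg 6: right by d4 = 1 → (-11, -43/4)
  seg 7: left by d10 = -331/24 → (67/24, -43/4)
  seg 8: down by d10 = -331/24 → (67/24, 73/24)
  seg 9: left by d3 = 11/4 → (1/24, 73/24)
  seg 10: left by d2 = 17 → (-407/24, 73/24)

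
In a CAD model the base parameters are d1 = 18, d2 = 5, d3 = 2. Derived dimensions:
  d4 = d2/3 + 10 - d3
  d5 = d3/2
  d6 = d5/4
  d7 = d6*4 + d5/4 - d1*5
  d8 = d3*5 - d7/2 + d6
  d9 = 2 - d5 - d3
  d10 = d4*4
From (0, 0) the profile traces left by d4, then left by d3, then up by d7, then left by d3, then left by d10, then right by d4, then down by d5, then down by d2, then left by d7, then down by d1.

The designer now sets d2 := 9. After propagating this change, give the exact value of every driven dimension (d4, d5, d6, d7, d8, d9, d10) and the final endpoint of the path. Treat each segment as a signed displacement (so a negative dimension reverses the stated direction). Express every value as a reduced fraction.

Apply edit: d2 := 9
  d4 = d2/3 + 10 - d3 = 11
  d5 = d3/2 = 1
  d6 = d5/4 = 1/4
  d7 = d6*4 + d5/4 - d1*5 = -355/4
  d8 = d3*5 - d7/2 + d6 = 437/8
  d9 = 2 - d5 - d3 = -1
  d10 = d4*4 = 44
Walk from origin (0, 0):
  seg 1: left by d4 = 11 → (-11, 0)
  seg 2: left by d3 = 2 → (-13, 0)
  seg 3: up by d7 = -355/4 → (-13, -355/4)
  seg 4: left by d3 = 2 → (-15, -355/4)
  seg 5: left by d10 = 44 → (-59, -355/4)
  seg 6: right by d4 = 11 → (-48, -355/4)
  seg 7: down by d5 = 1 → (-48, -359/4)
  seg 8: down by d2 = 9 → (-48, -395/4)
  seg 9: left by d7 = -355/4 → (163/4, -395/4)
  seg 10: down by d1 = 18 → (163/4, -467/4)

d4 = 11
d5 = 1
d6 = 1/4
d7 = -355/4
d8 = 437/8
d9 = -1
d10 = 44
endpoint = (163/4, -467/4)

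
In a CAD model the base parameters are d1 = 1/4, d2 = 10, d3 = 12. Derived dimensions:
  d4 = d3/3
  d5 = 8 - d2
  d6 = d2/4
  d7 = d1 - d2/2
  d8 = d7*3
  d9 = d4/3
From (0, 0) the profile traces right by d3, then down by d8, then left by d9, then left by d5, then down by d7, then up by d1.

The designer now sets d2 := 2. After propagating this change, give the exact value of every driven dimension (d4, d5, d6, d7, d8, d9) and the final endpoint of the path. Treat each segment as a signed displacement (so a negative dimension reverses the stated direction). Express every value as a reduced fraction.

Apply edit: d2 := 2
  d4 = d3/3 = 4
  d5 = 8 - d2 = 6
  d6 = d2/4 = 1/2
  d7 = d1 - d2/2 = -3/4
  d8 = d7*3 = -9/4
  d9 = d4/3 = 4/3
Walk from origin (0, 0):
  seg 1: right by d3 = 12 → (12, 0)
  seg 2: down by d8 = -9/4 → (12, 9/4)
  seg 3: left by d9 = 4/3 → (32/3, 9/4)
  seg 4: left by d5 = 6 → (14/3, 9/4)
  seg 5: down by d7 = -3/4 → (14/3, 3)
  seg 6: up by d1 = 1/4 → (14/3, 13/4)

d4 = 4
d5 = 6
d6 = 1/2
d7 = -3/4
d8 = -9/4
d9 = 4/3
endpoint = (14/3, 13/4)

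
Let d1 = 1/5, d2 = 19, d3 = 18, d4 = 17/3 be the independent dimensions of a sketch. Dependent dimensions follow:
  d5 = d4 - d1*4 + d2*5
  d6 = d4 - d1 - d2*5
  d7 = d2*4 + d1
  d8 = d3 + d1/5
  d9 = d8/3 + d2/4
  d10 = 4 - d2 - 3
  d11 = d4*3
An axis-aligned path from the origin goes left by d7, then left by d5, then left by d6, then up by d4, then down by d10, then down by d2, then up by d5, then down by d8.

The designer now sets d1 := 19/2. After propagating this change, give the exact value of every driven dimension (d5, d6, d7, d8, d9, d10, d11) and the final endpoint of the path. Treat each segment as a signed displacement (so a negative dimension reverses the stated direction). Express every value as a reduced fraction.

Apply edit: d1 := 19/2
  d5 = d4 - d1*4 + d2*5 = 188/3
  d6 = d4 - d1 - d2*5 = -593/6
  d7 = d2*4 + d1 = 171/2
  d8 = d3 + d1/5 = 199/10
  d9 = d8/3 + d2/4 = 683/60
  d10 = 4 - d2 - 3 = -18
  d11 = d4*3 = 17
Walk from origin (0, 0):
  seg 1: left by d7 = 171/2 → (-171/2, 0)
  seg 2: left by d5 = 188/3 → (-889/6, 0)
  seg 3: left by d6 = -593/6 → (-148/3, 0)
  seg 4: up by d4 = 17/3 → (-148/3, 17/3)
  seg 5: down by d10 = -18 → (-148/3, 71/3)
  seg 6: down by d2 = 19 → (-148/3, 14/3)
  seg 7: up by d5 = 188/3 → (-148/3, 202/3)
  seg 8: down by d8 = 199/10 → (-148/3, 1423/30)

d5 = 188/3
d6 = -593/6
d7 = 171/2
d8 = 199/10
d9 = 683/60
d10 = -18
d11 = 17
endpoint = (-148/3, 1423/30)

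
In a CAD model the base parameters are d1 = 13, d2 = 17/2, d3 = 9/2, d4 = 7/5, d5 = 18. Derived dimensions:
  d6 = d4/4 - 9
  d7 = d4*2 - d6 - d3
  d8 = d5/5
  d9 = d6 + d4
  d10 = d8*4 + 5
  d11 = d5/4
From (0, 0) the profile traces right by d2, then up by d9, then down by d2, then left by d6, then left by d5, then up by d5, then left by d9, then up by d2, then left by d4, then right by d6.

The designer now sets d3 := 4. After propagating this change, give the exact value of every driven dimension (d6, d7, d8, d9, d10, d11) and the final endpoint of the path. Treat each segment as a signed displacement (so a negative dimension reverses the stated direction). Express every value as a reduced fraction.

d6 = -173/20
d7 = 149/20
d8 = 18/5
d9 = -29/4
d10 = 97/5
d11 = 9/2
endpoint = (-73/20, 43/4)

Apply edit: d3 := 4
  d6 = d4/4 - 9 = -173/20
  d7 = d4*2 - d6 - d3 = 149/20
  d8 = d5/5 = 18/5
  d9 = d6 + d4 = -29/4
  d10 = d8*4 + 5 = 97/5
  d11 = d5/4 = 9/2
Walk from origin (0, 0):
  seg 1: right by d2 = 17/2 → (17/2, 0)
  seg 2: up by d9 = -29/4 → (17/2, -29/4)
  seg 3: down by d2 = 17/2 → (17/2, -63/4)
  seg 4: left by d6 = -173/20 → (343/20, -63/4)
  seg 5: left by d5 = 18 → (-17/20, -63/4)
  seg 6: up by d5 = 18 → (-17/20, 9/4)
  seg 7: left by d9 = -29/4 → (32/5, 9/4)
  seg 8: up by d2 = 17/2 → (32/5, 43/4)
  seg 9: left by d4 = 7/5 → (5, 43/4)
  seg 10: right by d6 = -173/20 → (-73/20, 43/4)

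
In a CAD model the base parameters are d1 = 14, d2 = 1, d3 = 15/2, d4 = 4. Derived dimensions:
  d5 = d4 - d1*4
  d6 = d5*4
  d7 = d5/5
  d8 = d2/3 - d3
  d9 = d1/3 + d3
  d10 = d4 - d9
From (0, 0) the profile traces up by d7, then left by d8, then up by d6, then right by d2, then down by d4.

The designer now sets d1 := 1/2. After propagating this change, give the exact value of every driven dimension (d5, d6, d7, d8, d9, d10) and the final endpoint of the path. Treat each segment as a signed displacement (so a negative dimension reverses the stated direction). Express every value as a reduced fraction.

d5 = 2
d6 = 8
d7 = 2/5
d8 = -43/6
d9 = 23/3
d10 = -11/3
endpoint = (49/6, 22/5)

Apply edit: d1 := 1/2
  d5 = d4 - d1*4 = 2
  d6 = d5*4 = 8
  d7 = d5/5 = 2/5
  d8 = d2/3 - d3 = -43/6
  d9 = d1/3 + d3 = 23/3
  d10 = d4 - d9 = -11/3
Walk from origin (0, 0):
  seg 1: up by d7 = 2/5 → (0, 2/5)
  seg 2: left by d8 = -43/6 → (43/6, 2/5)
  seg 3: up by d6 = 8 → (43/6, 42/5)
  seg 4: right by d2 = 1 → (49/6, 42/5)
  seg 5: down by d4 = 4 → (49/6, 22/5)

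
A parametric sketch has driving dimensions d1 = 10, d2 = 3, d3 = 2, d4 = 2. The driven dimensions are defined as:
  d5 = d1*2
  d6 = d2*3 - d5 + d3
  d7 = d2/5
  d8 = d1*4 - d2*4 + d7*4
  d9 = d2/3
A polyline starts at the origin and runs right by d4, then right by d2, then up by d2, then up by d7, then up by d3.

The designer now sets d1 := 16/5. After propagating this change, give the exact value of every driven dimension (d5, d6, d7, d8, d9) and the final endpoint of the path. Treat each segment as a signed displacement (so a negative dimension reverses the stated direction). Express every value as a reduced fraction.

Apply edit: d1 := 16/5
  d5 = d1*2 = 32/5
  d6 = d2*3 - d5 + d3 = 23/5
  d7 = d2/5 = 3/5
  d8 = d1*4 - d2*4 + d7*4 = 16/5
  d9 = d2/3 = 1
Walk from origin (0, 0):
  seg 1: right by d4 = 2 → (2, 0)
  seg 2: right by d2 = 3 → (5, 0)
  seg 3: up by d2 = 3 → (5, 3)
  seg 4: up by d7 = 3/5 → (5, 18/5)
  seg 5: up by d3 = 2 → (5, 28/5)

d5 = 32/5
d6 = 23/5
d7 = 3/5
d8 = 16/5
d9 = 1
endpoint = (5, 28/5)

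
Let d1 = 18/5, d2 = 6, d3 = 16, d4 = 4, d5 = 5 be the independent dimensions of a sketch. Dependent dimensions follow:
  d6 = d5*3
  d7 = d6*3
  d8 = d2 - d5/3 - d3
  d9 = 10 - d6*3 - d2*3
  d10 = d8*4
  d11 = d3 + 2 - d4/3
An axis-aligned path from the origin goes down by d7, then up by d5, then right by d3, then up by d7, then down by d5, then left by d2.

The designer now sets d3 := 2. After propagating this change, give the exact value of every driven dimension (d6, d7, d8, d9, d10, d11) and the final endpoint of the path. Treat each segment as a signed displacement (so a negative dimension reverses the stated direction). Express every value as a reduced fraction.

Apply edit: d3 := 2
  d6 = d5*3 = 15
  d7 = d6*3 = 45
  d8 = d2 - d5/3 - d3 = 7/3
  d9 = 10 - d6*3 - d2*3 = -53
  d10 = d8*4 = 28/3
  d11 = d3 + 2 - d4/3 = 8/3
Walk from origin (0, 0):
  seg 1: down by d7 = 45 → (0, -45)
  seg 2: up by d5 = 5 → (0, -40)
  seg 3: right by d3 = 2 → (2, -40)
  seg 4: up by d7 = 45 → (2, 5)
  seg 5: down by d5 = 5 → (2, 0)
  seg 6: left by d2 = 6 → (-4, 0)

d6 = 15
d7 = 45
d8 = 7/3
d9 = -53
d10 = 28/3
d11 = 8/3
endpoint = (-4, 0)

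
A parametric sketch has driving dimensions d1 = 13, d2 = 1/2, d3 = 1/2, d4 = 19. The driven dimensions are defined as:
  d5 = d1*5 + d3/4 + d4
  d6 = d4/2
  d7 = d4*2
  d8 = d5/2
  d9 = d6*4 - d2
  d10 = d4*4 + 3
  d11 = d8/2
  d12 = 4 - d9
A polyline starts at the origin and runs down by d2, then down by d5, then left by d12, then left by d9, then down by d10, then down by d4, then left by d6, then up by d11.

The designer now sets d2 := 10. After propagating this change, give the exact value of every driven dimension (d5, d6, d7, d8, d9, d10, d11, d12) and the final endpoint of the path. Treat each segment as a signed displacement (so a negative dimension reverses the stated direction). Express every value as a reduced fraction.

Apply edit: d2 := 10
  d5 = d1*5 + d3/4 + d4 = 673/8
  d6 = d4/2 = 19/2
  d7 = d4*2 = 38
  d8 = d5/2 = 673/16
  d9 = d6*4 - d2 = 28
  d10 = d4*4 + 3 = 79
  d11 = d8/2 = 673/32
  d12 = 4 - d9 = -24
Walk from origin (0, 0):
  seg 1: down by d2 = 10 → (0, -10)
  seg 2: down by d5 = 673/8 → (0, -753/8)
  seg 3: left by d12 = -24 → (24, -753/8)
  seg 4: left by d9 = 28 → (-4, -753/8)
  seg 5: down by d10 = 79 → (-4, -1385/8)
  seg 6: down by d4 = 19 → (-4, -1537/8)
  seg 7: left by d6 = 19/2 → (-27/2, -1537/8)
  seg 8: up by d11 = 673/32 → (-27/2, -5475/32)

d5 = 673/8
d6 = 19/2
d7 = 38
d8 = 673/16
d9 = 28
d10 = 79
d11 = 673/32
d12 = -24
endpoint = (-27/2, -5475/32)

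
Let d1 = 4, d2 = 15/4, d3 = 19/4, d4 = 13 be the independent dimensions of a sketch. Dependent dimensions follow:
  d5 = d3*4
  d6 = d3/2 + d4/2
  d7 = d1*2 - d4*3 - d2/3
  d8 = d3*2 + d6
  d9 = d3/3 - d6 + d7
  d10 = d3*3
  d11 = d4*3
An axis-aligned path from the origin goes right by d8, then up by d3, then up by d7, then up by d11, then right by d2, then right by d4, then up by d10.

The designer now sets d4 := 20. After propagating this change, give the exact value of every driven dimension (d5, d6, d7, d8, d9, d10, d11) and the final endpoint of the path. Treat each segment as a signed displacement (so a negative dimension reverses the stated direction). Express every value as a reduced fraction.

d5 = 19
d6 = 99/8
d7 = -213/4
d8 = 175/8
d9 = -1537/24
d10 = 57/4
d11 = 60
endpoint = (365/8, 103/4)

Apply edit: d4 := 20
  d5 = d3*4 = 19
  d6 = d3/2 + d4/2 = 99/8
  d7 = d1*2 - d4*3 - d2/3 = -213/4
  d8 = d3*2 + d6 = 175/8
  d9 = d3/3 - d6 + d7 = -1537/24
  d10 = d3*3 = 57/4
  d11 = d4*3 = 60
Walk from origin (0, 0):
  seg 1: right by d8 = 175/8 → (175/8, 0)
  seg 2: up by d3 = 19/4 → (175/8, 19/4)
  seg 3: up by d7 = -213/4 → (175/8, -97/2)
  seg 4: up by d11 = 60 → (175/8, 23/2)
  seg 5: right by d2 = 15/4 → (205/8, 23/2)
  seg 6: right by d4 = 20 → (365/8, 23/2)
  seg 7: up by d10 = 57/4 → (365/8, 103/4)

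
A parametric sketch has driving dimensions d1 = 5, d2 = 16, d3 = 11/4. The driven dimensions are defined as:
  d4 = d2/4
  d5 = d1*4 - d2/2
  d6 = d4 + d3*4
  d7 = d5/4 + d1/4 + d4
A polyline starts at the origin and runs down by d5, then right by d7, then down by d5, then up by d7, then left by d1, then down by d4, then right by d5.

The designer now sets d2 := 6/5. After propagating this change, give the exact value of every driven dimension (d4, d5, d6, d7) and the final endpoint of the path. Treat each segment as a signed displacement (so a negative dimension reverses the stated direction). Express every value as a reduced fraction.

d4 = 3/10
d5 = 97/5
d6 = 113/10
d7 = 32/5
endpoint = (104/5, -327/10)

Apply edit: d2 := 6/5
  d4 = d2/4 = 3/10
  d5 = d1*4 - d2/2 = 97/5
  d6 = d4 + d3*4 = 113/10
  d7 = d5/4 + d1/4 + d4 = 32/5
Walk from origin (0, 0):
  seg 1: down by d5 = 97/5 → (0, -97/5)
  seg 2: right by d7 = 32/5 → (32/5, -97/5)
  seg 3: down by d5 = 97/5 → (32/5, -194/5)
  seg 4: up by d7 = 32/5 → (32/5, -162/5)
  seg 5: left by d1 = 5 → (7/5, -162/5)
  seg 6: down by d4 = 3/10 → (7/5, -327/10)
  seg 7: right by d5 = 97/5 → (104/5, -327/10)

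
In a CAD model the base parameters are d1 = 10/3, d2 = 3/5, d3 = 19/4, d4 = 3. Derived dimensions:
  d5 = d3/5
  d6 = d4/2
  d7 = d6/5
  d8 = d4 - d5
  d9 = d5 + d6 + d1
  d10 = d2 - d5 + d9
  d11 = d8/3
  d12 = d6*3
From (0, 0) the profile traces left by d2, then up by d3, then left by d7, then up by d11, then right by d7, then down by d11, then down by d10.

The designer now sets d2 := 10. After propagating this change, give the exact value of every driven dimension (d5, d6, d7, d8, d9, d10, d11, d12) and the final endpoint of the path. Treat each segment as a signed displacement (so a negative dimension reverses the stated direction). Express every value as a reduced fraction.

Apply edit: d2 := 10
  d5 = d3/5 = 19/20
  d6 = d4/2 = 3/2
  d7 = d6/5 = 3/10
  d8 = d4 - d5 = 41/20
  d9 = d5 + d6 + d1 = 347/60
  d10 = d2 - d5 + d9 = 89/6
  d11 = d8/3 = 41/60
  d12 = d6*3 = 9/2
Walk from origin (0, 0):
  seg 1: left by d2 = 10 → (-10, 0)
  seg 2: up by d3 = 19/4 → (-10, 19/4)
  seg 3: left by d7 = 3/10 → (-103/10, 19/4)
  seg 4: up by d11 = 41/60 → (-103/10, 163/30)
  seg 5: right by d7 = 3/10 → (-10, 163/30)
  seg 6: down by d11 = 41/60 → (-10, 19/4)
  seg 7: down by d10 = 89/6 → (-10, -121/12)

d5 = 19/20
d6 = 3/2
d7 = 3/10
d8 = 41/20
d9 = 347/60
d10 = 89/6
d11 = 41/60
d12 = 9/2
endpoint = (-10, -121/12)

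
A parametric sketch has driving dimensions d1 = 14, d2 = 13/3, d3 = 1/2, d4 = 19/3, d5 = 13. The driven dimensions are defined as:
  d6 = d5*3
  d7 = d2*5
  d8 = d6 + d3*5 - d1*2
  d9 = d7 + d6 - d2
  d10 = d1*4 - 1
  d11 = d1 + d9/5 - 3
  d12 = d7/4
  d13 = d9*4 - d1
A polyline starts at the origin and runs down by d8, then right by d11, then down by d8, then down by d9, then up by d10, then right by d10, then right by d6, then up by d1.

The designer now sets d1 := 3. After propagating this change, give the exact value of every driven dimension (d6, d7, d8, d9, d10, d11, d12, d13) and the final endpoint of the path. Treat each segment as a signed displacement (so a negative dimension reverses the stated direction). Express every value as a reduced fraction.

Apply edit: d1 := 3
  d6 = d5*3 = 39
  d7 = d2*5 = 65/3
  d8 = d6 + d3*5 - d1*2 = 71/2
  d9 = d7 + d6 - d2 = 169/3
  d10 = d1*4 - 1 = 11
  d11 = d1 + d9/5 - 3 = 169/15
  d12 = d7/4 = 65/12
  d13 = d9*4 - d1 = 667/3
Walk from origin (0, 0):
  seg 1: down by d8 = 71/2 → (0, -71/2)
  seg 2: right by d11 = 169/15 → (169/15, -71/2)
  seg 3: down by d8 = 71/2 → (169/15, -71)
  seg 4: down by d9 = 169/3 → (169/15, -382/3)
  seg 5: up by d10 = 11 → (169/15, -349/3)
  seg 6: right by d10 = 11 → (334/15, -349/3)
  seg 7: right by d6 = 39 → (919/15, -349/3)
  seg 8: up by d1 = 3 → (919/15, -340/3)

d6 = 39
d7 = 65/3
d8 = 71/2
d9 = 169/3
d10 = 11
d11 = 169/15
d12 = 65/12
d13 = 667/3
endpoint = (919/15, -340/3)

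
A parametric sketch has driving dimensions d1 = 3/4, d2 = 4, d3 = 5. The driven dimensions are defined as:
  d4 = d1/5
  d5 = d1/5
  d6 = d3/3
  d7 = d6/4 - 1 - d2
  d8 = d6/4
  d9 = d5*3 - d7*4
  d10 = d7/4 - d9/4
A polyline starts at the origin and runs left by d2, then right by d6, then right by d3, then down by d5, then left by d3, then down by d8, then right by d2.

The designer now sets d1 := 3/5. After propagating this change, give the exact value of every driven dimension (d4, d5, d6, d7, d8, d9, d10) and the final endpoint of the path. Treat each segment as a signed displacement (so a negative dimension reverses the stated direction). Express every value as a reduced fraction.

d4 = 3/25
d5 = 3/25
d6 = 5/3
d7 = -55/12
d8 = 5/12
d9 = 1402/75
d10 = -6983/1200
endpoint = (5/3, -161/300)

Apply edit: d1 := 3/5
  d4 = d1/5 = 3/25
  d5 = d1/5 = 3/25
  d6 = d3/3 = 5/3
  d7 = d6/4 - 1 - d2 = -55/12
  d8 = d6/4 = 5/12
  d9 = d5*3 - d7*4 = 1402/75
  d10 = d7/4 - d9/4 = -6983/1200
Walk from origin (0, 0):
  seg 1: left by d2 = 4 → (-4, 0)
  seg 2: right by d6 = 5/3 → (-7/3, 0)
  seg 3: right by d3 = 5 → (8/3, 0)
  seg 4: down by d5 = 3/25 → (8/3, -3/25)
  seg 5: left by d3 = 5 → (-7/3, -3/25)
  seg 6: down by d8 = 5/12 → (-7/3, -161/300)
  seg 7: right by d2 = 4 → (5/3, -161/300)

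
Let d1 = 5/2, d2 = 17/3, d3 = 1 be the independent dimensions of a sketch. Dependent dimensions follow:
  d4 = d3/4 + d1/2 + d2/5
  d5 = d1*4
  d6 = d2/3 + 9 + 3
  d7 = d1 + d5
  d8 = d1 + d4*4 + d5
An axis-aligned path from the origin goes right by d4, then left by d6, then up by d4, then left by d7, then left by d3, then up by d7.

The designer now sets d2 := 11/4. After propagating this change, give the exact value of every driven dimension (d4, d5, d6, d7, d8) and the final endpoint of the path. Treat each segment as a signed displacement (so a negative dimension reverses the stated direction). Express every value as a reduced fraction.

Apply edit: d2 := 11/4
  d4 = d3/4 + d1/2 + d2/5 = 41/20
  d5 = d1*4 = 10
  d6 = d2/3 + 9 + 3 = 155/12
  d7 = d1 + d5 = 25/2
  d8 = d1 + d4*4 + d5 = 207/10
Walk from origin (0, 0):
  seg 1: right by d4 = 41/20 → (41/20, 0)
  seg 2: left by d6 = 155/12 → (-163/15, 0)
  seg 3: up by d4 = 41/20 → (-163/15, 41/20)
  seg 4: left by d7 = 25/2 → (-701/30, 41/20)
  seg 5: left by d3 = 1 → (-731/30, 41/20)
  seg 6: up by d7 = 25/2 → (-731/30, 291/20)

d4 = 41/20
d5 = 10
d6 = 155/12
d7 = 25/2
d8 = 207/10
endpoint = (-731/30, 291/20)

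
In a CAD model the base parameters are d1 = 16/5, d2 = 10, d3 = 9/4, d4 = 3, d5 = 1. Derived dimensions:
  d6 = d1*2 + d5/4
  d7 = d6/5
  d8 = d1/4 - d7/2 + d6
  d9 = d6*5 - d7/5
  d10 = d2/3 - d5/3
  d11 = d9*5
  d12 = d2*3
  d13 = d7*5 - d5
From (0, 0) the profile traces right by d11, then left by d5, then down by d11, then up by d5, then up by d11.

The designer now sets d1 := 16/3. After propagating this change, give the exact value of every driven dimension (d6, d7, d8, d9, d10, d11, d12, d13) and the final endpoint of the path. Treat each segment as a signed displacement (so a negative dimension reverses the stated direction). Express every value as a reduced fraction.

d6 = 131/12
d7 = 131/60
d8 = 1339/120
d9 = 4061/75
d10 = 3
d11 = 4061/15
d12 = 30
d13 = 119/12
endpoint = (4046/15, 1)

Apply edit: d1 := 16/3
  d6 = d1*2 + d5/4 = 131/12
  d7 = d6/5 = 131/60
  d8 = d1/4 - d7/2 + d6 = 1339/120
  d9 = d6*5 - d7/5 = 4061/75
  d10 = d2/3 - d5/3 = 3
  d11 = d9*5 = 4061/15
  d12 = d2*3 = 30
  d13 = d7*5 - d5 = 119/12
Walk from origin (0, 0):
  seg 1: right by d11 = 4061/15 → (4061/15, 0)
  seg 2: left by d5 = 1 → (4046/15, 0)
  seg 3: down by d11 = 4061/15 → (4046/15, -4061/15)
  seg 4: up by d5 = 1 → (4046/15, -4046/15)
  seg 5: up by d11 = 4061/15 → (4046/15, 1)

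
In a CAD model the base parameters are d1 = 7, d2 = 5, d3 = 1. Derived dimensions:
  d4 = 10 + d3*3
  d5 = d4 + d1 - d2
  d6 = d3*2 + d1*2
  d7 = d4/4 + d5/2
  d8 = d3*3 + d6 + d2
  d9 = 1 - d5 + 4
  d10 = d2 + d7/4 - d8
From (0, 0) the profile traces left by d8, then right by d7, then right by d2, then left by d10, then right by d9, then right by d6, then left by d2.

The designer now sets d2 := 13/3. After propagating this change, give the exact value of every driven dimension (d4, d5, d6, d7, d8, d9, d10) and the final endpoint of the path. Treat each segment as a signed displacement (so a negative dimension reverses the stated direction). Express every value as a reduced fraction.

Apply edit: d2 := 13/3
  d4 = 10 + d3*3 = 13
  d5 = d4 + d1 - d2 = 47/3
  d6 = d3*2 + d1*2 = 16
  d7 = d4/4 + d5/2 = 133/12
  d8 = d3*3 + d6 + d2 = 70/3
  d9 = 1 - d5 + 4 = -32/3
  d10 = d2 + d7/4 - d8 = -779/48
Walk from origin (0, 0):
  seg 1: left by d8 = 70/3 → (-70/3, 0)
  seg 2: right by d7 = 133/12 → (-49/4, 0)
  seg 3: right by d2 = 13/3 → (-95/12, 0)
  seg 4: left by d10 = -779/48 → (133/16, 0)
  seg 5: right by d9 = -32/3 → (-113/48, 0)
  seg 6: right by d6 = 16 → (655/48, 0)
  seg 7: left by d2 = 13/3 → (149/16, 0)

d4 = 13
d5 = 47/3
d6 = 16
d7 = 133/12
d8 = 70/3
d9 = -32/3
d10 = -779/48
endpoint = (149/16, 0)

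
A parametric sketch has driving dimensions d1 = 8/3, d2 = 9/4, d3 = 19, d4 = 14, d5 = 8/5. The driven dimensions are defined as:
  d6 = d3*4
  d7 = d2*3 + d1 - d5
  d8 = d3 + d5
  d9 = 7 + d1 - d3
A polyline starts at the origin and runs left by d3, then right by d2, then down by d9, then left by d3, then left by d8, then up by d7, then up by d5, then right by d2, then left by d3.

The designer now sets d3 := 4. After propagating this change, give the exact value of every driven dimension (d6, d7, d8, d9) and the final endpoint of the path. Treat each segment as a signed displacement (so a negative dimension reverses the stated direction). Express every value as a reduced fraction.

d6 = 16
d7 = 469/60
d8 = 28/5
d9 = 17/3
endpoint = (-131/10, 15/4)

Apply edit: d3 := 4
  d6 = d3*4 = 16
  d7 = d2*3 + d1 - d5 = 469/60
  d8 = d3 + d5 = 28/5
  d9 = 7 + d1 - d3 = 17/3
Walk from origin (0, 0):
  seg 1: left by d3 = 4 → (-4, 0)
  seg 2: right by d2 = 9/4 → (-7/4, 0)
  seg 3: down by d9 = 17/3 → (-7/4, -17/3)
  seg 4: left by d3 = 4 → (-23/4, -17/3)
  seg 5: left by d8 = 28/5 → (-227/20, -17/3)
  seg 6: up by d7 = 469/60 → (-227/20, 43/20)
  seg 7: up by d5 = 8/5 → (-227/20, 15/4)
  seg 8: right by d2 = 9/4 → (-91/10, 15/4)
  seg 9: left by d3 = 4 → (-131/10, 15/4)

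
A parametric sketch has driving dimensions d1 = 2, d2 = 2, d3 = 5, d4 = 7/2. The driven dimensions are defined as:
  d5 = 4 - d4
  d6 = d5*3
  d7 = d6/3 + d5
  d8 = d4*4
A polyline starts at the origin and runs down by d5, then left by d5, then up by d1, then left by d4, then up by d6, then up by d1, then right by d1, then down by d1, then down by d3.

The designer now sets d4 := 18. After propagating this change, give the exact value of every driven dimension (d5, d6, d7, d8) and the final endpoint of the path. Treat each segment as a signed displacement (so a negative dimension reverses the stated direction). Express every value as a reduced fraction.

Apply edit: d4 := 18
  d5 = 4 - d4 = -14
  d6 = d5*3 = -42
  d7 = d6/3 + d5 = -28
  d8 = d4*4 = 72
Walk from origin (0, 0):
  seg 1: down by d5 = -14 → (0, 14)
  seg 2: left by d5 = -14 → (14, 14)
  seg 3: up by d1 = 2 → (14, 16)
  seg 4: left by d4 = 18 → (-4, 16)
  seg 5: up by d6 = -42 → (-4, -26)
  seg 6: up by d1 = 2 → (-4, -24)
  seg 7: right by d1 = 2 → (-2, -24)
  seg 8: down by d1 = 2 → (-2, -26)
  seg 9: down by d3 = 5 → (-2, -31)

d5 = -14
d6 = -42
d7 = -28
d8 = 72
endpoint = (-2, -31)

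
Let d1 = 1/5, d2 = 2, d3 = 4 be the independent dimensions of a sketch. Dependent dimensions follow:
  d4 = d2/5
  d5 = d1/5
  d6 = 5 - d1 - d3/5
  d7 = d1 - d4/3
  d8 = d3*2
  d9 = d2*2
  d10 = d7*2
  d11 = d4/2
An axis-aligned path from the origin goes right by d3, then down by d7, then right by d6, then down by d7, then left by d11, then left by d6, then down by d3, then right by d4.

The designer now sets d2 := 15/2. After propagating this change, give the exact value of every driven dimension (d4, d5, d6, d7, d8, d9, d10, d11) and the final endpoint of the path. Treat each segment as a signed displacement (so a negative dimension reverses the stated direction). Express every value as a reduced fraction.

Apply edit: d2 := 15/2
  d4 = d2/5 = 3/2
  d5 = d1/5 = 1/25
  d6 = 5 - d1 - d3/5 = 4
  d7 = d1 - d4/3 = -3/10
  d8 = d3*2 = 8
  d9 = d2*2 = 15
  d10 = d7*2 = -3/5
  d11 = d4/2 = 3/4
Walk from origin (0, 0):
  seg 1: right by d3 = 4 → (4, 0)
  seg 2: down by d7 = -3/10 → (4, 3/10)
  seg 3: right by d6 = 4 → (8, 3/10)
  seg 4: down by d7 = -3/10 → (8, 3/5)
  seg 5: left by d11 = 3/4 → (29/4, 3/5)
  seg 6: left by d6 = 4 → (13/4, 3/5)
  seg 7: down by d3 = 4 → (13/4, -17/5)
  seg 8: right by d4 = 3/2 → (19/4, -17/5)

d4 = 3/2
d5 = 1/25
d6 = 4
d7 = -3/10
d8 = 8
d9 = 15
d10 = -3/5
d11 = 3/4
endpoint = (19/4, -17/5)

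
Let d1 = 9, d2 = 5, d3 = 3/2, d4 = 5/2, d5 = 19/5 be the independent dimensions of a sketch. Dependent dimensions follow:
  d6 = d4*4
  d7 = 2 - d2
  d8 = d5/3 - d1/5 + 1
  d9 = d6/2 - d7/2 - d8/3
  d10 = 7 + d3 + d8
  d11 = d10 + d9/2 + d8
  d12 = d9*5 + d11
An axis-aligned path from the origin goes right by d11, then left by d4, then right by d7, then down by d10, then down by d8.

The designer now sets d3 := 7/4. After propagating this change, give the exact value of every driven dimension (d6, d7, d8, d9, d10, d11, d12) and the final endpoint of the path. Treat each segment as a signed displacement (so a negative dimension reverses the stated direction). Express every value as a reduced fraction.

d6 = 10
d7 = -3
d8 = 7/15
d9 = 571/90
d10 = 553/60
d11 = 1157/90
d12 = 2006/45
endpoint = (331/45, -581/60)

Apply edit: d3 := 7/4
  d6 = d4*4 = 10
  d7 = 2 - d2 = -3
  d8 = d5/3 - d1/5 + 1 = 7/15
  d9 = d6/2 - d7/2 - d8/3 = 571/90
  d10 = 7 + d3 + d8 = 553/60
  d11 = d10 + d9/2 + d8 = 1157/90
  d12 = d9*5 + d11 = 2006/45
Walk from origin (0, 0):
  seg 1: right by d11 = 1157/90 → (1157/90, 0)
  seg 2: left by d4 = 5/2 → (466/45, 0)
  seg 3: right by d7 = -3 → (331/45, 0)
  seg 4: down by d10 = 553/60 → (331/45, -553/60)
  seg 5: down by d8 = 7/15 → (331/45, -581/60)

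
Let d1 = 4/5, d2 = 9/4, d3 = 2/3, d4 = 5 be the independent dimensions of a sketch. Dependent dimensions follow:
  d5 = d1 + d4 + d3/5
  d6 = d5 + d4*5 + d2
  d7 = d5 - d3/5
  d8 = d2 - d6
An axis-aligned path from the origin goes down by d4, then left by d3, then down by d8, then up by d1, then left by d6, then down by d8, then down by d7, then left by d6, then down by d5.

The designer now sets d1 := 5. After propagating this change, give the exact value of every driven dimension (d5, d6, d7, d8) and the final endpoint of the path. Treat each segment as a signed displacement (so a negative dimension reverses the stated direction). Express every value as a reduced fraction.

d5 = 152/15
d6 = 2243/60
d7 = 10
d8 = -527/15
endpoint = (-2263/30, 752/15)

Apply edit: d1 := 5
  d5 = d1 + d4 + d3/5 = 152/15
  d6 = d5 + d4*5 + d2 = 2243/60
  d7 = d5 - d3/5 = 10
  d8 = d2 - d6 = -527/15
Walk from origin (0, 0):
  seg 1: down by d4 = 5 → (0, -5)
  seg 2: left by d3 = 2/3 → (-2/3, -5)
  seg 3: down by d8 = -527/15 → (-2/3, 452/15)
  seg 4: up by d1 = 5 → (-2/3, 527/15)
  seg 5: left by d6 = 2243/60 → (-761/20, 527/15)
  seg 6: down by d8 = -527/15 → (-761/20, 1054/15)
  seg 7: down by d7 = 10 → (-761/20, 904/15)
  seg 8: left by d6 = 2243/60 → (-2263/30, 904/15)
  seg 9: down by d5 = 152/15 → (-2263/30, 752/15)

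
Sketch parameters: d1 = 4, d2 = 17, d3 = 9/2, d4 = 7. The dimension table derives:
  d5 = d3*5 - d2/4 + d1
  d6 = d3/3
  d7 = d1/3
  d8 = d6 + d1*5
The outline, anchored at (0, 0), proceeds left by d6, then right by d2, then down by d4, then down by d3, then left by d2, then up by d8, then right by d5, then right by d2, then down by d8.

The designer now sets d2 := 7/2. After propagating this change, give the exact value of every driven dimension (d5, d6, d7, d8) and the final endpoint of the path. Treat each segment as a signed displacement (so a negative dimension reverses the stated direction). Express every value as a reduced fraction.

Apply edit: d2 := 7/2
  d5 = d3*5 - d2/4 + d1 = 205/8
  d6 = d3/3 = 3/2
  d7 = d1/3 = 4/3
  d8 = d6 + d1*5 = 43/2
Walk from origin (0, 0):
  seg 1: left by d6 = 3/2 → (-3/2, 0)
  seg 2: right by d2 = 7/2 → (2, 0)
  seg 3: down by d4 = 7 → (2, -7)
  seg 4: down by d3 = 9/2 → (2, -23/2)
  seg 5: left by d2 = 7/2 → (-3/2, -23/2)
  seg 6: up by d8 = 43/2 → (-3/2, 10)
  seg 7: right by d5 = 205/8 → (193/8, 10)
  seg 8: right by d2 = 7/2 → (221/8, 10)
  seg 9: down by d8 = 43/2 → (221/8, -23/2)

d5 = 205/8
d6 = 3/2
d7 = 4/3
d8 = 43/2
endpoint = (221/8, -23/2)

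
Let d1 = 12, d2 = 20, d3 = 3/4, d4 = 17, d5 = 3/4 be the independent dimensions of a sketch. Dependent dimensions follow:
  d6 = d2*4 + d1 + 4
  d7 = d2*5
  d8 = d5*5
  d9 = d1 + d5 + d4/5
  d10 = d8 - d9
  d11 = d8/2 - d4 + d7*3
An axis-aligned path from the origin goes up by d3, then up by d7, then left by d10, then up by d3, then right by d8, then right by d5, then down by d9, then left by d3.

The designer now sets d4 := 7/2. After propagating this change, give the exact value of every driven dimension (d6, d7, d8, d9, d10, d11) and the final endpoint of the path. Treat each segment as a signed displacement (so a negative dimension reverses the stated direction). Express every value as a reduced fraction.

Apply edit: d4 := 7/2
  d6 = d2*4 + d1 + 4 = 96
  d7 = d2*5 = 100
  d8 = d5*5 = 15/4
  d9 = d1 + d5 + d4/5 = 269/20
  d10 = d8 - d9 = -97/10
  d11 = d8/2 - d4 + d7*3 = 2387/8
Walk from origin (0, 0):
  seg 1: up by d3 = 3/4 → (0, 3/4)
  seg 2: up by d7 = 100 → (0, 403/4)
  seg 3: left by d10 = -97/10 → (97/10, 403/4)
  seg 4: up by d3 = 3/4 → (97/10, 203/2)
  seg 5: right by d8 = 15/4 → (269/20, 203/2)
  seg 6: right by d5 = 3/4 → (71/5, 203/2)
  seg 7: down by d9 = 269/20 → (71/5, 1761/20)
  seg 8: left by d3 = 3/4 → (269/20, 1761/20)

d6 = 96
d7 = 100
d8 = 15/4
d9 = 269/20
d10 = -97/10
d11 = 2387/8
endpoint = (269/20, 1761/20)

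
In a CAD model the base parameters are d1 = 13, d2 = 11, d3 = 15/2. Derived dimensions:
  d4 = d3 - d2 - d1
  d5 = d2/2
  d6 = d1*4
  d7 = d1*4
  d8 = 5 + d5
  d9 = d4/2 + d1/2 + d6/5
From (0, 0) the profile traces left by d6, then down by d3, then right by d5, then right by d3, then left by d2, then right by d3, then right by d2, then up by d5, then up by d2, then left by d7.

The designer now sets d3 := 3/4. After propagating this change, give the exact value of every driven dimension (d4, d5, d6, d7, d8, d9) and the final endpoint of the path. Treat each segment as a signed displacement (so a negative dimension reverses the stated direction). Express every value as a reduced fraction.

d4 = -93/4
d5 = 11/2
d6 = 52
d7 = 52
d8 = 21/2
d9 = 211/40
endpoint = (-97, 63/4)

Apply edit: d3 := 3/4
  d4 = d3 - d2 - d1 = -93/4
  d5 = d2/2 = 11/2
  d6 = d1*4 = 52
  d7 = d1*4 = 52
  d8 = 5 + d5 = 21/2
  d9 = d4/2 + d1/2 + d6/5 = 211/40
Walk from origin (0, 0):
  seg 1: left by d6 = 52 → (-52, 0)
  seg 2: down by d3 = 3/4 → (-52, -3/4)
  seg 3: right by d5 = 11/2 → (-93/2, -3/4)
  seg 4: right by d3 = 3/4 → (-183/4, -3/4)
  seg 5: left by d2 = 11 → (-227/4, -3/4)
  seg 6: right by d3 = 3/4 → (-56, -3/4)
  seg 7: right by d2 = 11 → (-45, -3/4)
  seg 8: up by d5 = 11/2 → (-45, 19/4)
  seg 9: up by d2 = 11 → (-45, 63/4)
  seg 10: left by d7 = 52 → (-97, 63/4)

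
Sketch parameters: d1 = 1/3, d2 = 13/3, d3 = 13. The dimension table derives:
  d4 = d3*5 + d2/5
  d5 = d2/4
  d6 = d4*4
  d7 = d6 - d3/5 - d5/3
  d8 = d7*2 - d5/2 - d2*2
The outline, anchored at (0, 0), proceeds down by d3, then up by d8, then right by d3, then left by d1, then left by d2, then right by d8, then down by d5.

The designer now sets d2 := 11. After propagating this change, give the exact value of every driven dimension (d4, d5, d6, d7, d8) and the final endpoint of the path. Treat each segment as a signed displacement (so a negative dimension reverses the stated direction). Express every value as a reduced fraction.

Apply edit: d2 := 11
  d4 = d3*5 + d2/5 = 336/5
  d5 = d2/4 = 11/4
  d6 = d4*4 = 1344/5
  d7 = d6 - d3/5 - d5/3 = 15917/60
  d8 = d7*2 - d5/2 - d2*2 = 60863/120
Walk from origin (0, 0):
  seg 1: down by d3 = 13 → (0, -13)
  seg 2: up by d8 = 60863/120 → (0, 59303/120)
  seg 3: right by d3 = 13 → (13, 59303/120)
  seg 4: left by d1 = 1/3 → (38/3, 59303/120)
  seg 5: left by d2 = 11 → (5/3, 59303/120)
  seg 6: right by d8 = 60863/120 → (61063/120, 59303/120)
  seg 7: down by d5 = 11/4 → (61063/120, 58973/120)

d4 = 336/5
d5 = 11/4
d6 = 1344/5
d7 = 15917/60
d8 = 60863/120
endpoint = (61063/120, 58973/120)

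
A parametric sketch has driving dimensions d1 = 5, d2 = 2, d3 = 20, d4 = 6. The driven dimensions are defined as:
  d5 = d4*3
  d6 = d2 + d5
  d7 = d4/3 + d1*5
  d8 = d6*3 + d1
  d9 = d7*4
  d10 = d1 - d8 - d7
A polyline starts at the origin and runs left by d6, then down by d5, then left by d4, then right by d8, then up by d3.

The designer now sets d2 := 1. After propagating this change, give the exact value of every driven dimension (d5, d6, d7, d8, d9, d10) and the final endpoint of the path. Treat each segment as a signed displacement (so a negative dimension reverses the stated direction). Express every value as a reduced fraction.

Apply edit: d2 := 1
  d5 = d4*3 = 18
  d6 = d2 + d5 = 19
  d7 = d4/3 + d1*5 = 27
  d8 = d6*3 + d1 = 62
  d9 = d7*4 = 108
  d10 = d1 - d8 - d7 = -84
Walk from origin (0, 0):
  seg 1: left by d6 = 19 → (-19, 0)
  seg 2: down by d5 = 18 → (-19, -18)
  seg 3: left by d4 = 6 → (-25, -18)
  seg 4: right by d8 = 62 → (37, -18)
  seg 5: up by d3 = 20 → (37, 2)

d5 = 18
d6 = 19
d7 = 27
d8 = 62
d9 = 108
d10 = -84
endpoint = (37, 2)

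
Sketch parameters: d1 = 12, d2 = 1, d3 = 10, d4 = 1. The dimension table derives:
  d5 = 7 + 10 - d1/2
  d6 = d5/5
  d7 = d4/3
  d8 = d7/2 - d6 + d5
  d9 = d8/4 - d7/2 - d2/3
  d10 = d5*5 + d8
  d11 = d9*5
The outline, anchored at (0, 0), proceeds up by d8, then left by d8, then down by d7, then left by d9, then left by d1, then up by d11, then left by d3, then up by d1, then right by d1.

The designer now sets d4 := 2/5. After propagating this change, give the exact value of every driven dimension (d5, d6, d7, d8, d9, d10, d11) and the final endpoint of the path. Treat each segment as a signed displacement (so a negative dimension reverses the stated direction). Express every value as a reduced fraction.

Apply edit: d4 := 2/5
  d5 = 7 + 10 - d1/2 = 11
  d6 = d5/5 = 11/5
  d7 = d4/3 = 2/15
  d8 = d7/2 - d6 + d5 = 133/15
  d9 = d8/4 - d7/2 - d2/3 = 109/60
  d10 = d5*5 + d8 = 958/15
  d11 = d9*5 = 109/12
Walk from origin (0, 0):
  seg 1: up by d8 = 133/15 → (0, 133/15)
  seg 2: left by d8 = 133/15 → (-133/15, 133/15)
  seg 3: down by d7 = 2/15 → (-133/15, 131/15)
  seg 4: left by d9 = 109/60 → (-641/60, 131/15)
  seg 5: left by d1 = 12 → (-1361/60, 131/15)
  seg 6: up by d11 = 109/12 → (-1361/60, 1069/60)
  seg 7: left by d3 = 10 → (-1961/60, 1069/60)
  seg 8: up by d1 = 12 → (-1961/60, 1789/60)
  seg 9: right by d1 = 12 → (-1241/60, 1789/60)

d5 = 11
d6 = 11/5
d7 = 2/15
d8 = 133/15
d9 = 109/60
d10 = 958/15
d11 = 109/12
endpoint = (-1241/60, 1789/60)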